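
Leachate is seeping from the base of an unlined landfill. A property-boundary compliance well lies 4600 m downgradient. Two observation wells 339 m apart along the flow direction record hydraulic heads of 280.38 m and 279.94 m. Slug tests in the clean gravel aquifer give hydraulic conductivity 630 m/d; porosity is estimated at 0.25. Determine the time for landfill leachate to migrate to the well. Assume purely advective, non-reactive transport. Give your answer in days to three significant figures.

Hydraulic gradient i = (280.38 − 279.94) / 339 = 0.44 / 339 = 0.001298
q = Ki = 630 × 0.001298 = 0.8177 m/d
v_s = q/n_e = 0.8177/0.25 = 3.271 m/d
t = L / v = 4600 / 3.271 = 1406 d

1410 days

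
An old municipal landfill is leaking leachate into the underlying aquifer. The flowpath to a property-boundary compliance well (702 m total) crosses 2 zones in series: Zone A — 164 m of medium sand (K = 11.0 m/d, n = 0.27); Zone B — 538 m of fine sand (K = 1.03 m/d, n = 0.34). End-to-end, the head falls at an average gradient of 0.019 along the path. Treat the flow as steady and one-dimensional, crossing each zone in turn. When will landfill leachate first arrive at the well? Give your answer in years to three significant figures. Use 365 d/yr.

For zones in series the flux q is common to all zones; the equivalent conductivity is the harmonic (thickness-weighted) mean, K_eq = L_total / Σ(L_j/K_j).
Σ(L/K) = 164/11.0 + 538/1.03 = 14.91 + 522.3 = 537.2 d
K_eq = L_total / Σ(L/K) = 702 / 537.2 = 1.307 m/d
q = K_eq · i = 1.307 × 0.019 = 0.02483 m/d (same in every zone)
Zone A: v = q/n = 0.02483/0.27 = 0.09195 m/d → t_A = 164/0.09195 = 1784 d
Zone B: v = q/n = 0.02483/0.34 = 0.07302 m/d → t_B = 538/0.07302 = 7368 d
Total t = 1784 + 7368 = 9151 d
   = 9151 / 365 = 25.1 yr

25.1 years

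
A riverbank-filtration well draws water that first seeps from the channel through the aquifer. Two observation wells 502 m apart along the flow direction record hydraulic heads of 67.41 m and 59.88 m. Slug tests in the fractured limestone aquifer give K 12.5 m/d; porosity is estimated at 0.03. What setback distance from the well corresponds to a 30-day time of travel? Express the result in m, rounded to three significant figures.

Hydraulic gradient i = (67.41 − 59.88) / 502 = 7.53 / 502 = 0.01500
q = Ki = 12.5 × 0.01500 = 0.1875 m/d
v = Ki/n = 12.5·0.01500/0.03 = 6.250 m/d
L = v × T = 6.250 × 30 = 187.5 m

188 m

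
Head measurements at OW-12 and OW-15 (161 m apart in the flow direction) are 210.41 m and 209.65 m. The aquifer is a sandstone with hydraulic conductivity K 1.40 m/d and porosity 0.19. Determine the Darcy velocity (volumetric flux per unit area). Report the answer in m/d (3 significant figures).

Hydraulic gradient i = (210.41 − 209.65) / 161 = 0.76 / 161 = 0.004720
Specific discharge q = 1.40 × 0.004720 = 0.006609 m/d

0.00661 m/d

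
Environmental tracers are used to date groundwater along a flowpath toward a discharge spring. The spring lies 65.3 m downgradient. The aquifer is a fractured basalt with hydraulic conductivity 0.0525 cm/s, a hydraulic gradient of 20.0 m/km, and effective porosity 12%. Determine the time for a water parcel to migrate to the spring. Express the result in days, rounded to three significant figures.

K = 0.0525 cm/s × 864 = 45.36 m/d
q = Ki = 45.36 × 0.020 = 0.9072 m/d
Seepage velocity v = q / n = 0.9072 / 0.12 = 7.560 m/d
t = L / v = 65.3 / 7.560 = 8.638 d

8.64 days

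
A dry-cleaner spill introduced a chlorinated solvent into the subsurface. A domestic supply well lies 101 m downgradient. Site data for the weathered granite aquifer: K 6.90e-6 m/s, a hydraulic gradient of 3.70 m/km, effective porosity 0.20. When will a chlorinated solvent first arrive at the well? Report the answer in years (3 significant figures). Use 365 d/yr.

25.1 years

K = 6.90e-6 m/s × 86400 s/d = 0.5962 m/d
q = Ki = 0.5962 × 0.0037 = 0.002206 m/d
Average linear velocity = 0.002206 / 0.20 = 0.01103 m/d
t = L / v = 101 / 0.01103 = 9158 d
   = 9158 / 365 = 25.1 yr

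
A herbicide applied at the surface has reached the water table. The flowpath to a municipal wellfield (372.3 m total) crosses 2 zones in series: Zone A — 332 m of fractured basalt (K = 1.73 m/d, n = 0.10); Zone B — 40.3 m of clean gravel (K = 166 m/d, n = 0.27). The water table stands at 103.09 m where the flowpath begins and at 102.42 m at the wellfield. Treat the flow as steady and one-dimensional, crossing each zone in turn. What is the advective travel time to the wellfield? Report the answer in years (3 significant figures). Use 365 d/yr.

Total head drop ΔH = 103.09 − 102.42 = 0.67 m
Steady 1-D flow in series ⇒ the Darcy flux q is identical in every zone and the zone head losses add (resistances L/K in series).
Σ(L/K) = 332/1.73 + 40.3/166 = 191.9 + 0.2428 = 192.2 d
q = ΔH / Σ(L/K) = 0.67 / 192.2 = 0.003487 m/d (same in every zone)
Zone A: v = q/n = 0.003487/0.10 = 0.03487 m/d → t_A = 332/0.03487 = 9521 d
Zone B: v = q/n = 0.003487/0.27 = 0.01291 m/d → t_B = 40.3/0.01291 = 3121 d
Total t = 9521 + 3121 = 12640 d
   = 12640 / 365 = 34.6 yr

34.6 years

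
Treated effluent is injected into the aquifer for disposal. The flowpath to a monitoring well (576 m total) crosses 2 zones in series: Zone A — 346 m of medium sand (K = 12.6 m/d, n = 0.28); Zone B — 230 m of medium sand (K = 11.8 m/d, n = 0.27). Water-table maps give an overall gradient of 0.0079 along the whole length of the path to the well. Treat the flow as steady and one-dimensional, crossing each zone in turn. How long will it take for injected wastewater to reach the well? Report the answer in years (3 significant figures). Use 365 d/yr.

4.49 years

Continuity: the same q passes through each zone, so ΔH = q·Σ(L_j/K_j) — the zones act as resistances in series.
Σ(L/K) = 346/12.6 + 230/11.8 = 27.46 + 19.49 = 46.95 d
K_eq = L_total / Σ(L/K) = 576 / 46.95 = 12.27 m/d
q = K_eq · i = 12.27 × 0.0079 = 0.09692 m/d (same in every zone)
Zone A: v = q/n = 0.09692/0.28 = 0.3461 m/d → t_A = 346/0.3461 = 999.6 d
Zone B: v = q/n = 0.09692/0.27 = 0.3589 m/d → t_B = 230/0.3589 = 640.8 d
Total t = 999.6 + 640.8 = 1640 d
   = 1640 / 365 = 4.49 yr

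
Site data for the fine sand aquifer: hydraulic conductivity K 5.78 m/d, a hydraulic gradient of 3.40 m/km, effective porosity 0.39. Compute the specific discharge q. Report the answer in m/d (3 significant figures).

0.0197 m/d

q = Ki = 5.78 × 0.0034 = 0.01965 m/d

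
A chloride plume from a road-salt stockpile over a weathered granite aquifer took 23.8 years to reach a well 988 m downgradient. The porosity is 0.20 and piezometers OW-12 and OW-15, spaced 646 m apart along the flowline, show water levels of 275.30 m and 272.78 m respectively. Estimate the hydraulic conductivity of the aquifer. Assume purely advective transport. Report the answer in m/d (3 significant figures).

5.83 m/d

Hydraulic gradient i = (275.30 − 272.78) / 646 = 2.52 / 646 = 0.003901
t = 23.8 years = 8687 d
v = L / t = 988 / 8687 = 0.1137 m/d
K = v · n / i = 0.1137 × 0.20 / 0.003901 = 5.83 m/d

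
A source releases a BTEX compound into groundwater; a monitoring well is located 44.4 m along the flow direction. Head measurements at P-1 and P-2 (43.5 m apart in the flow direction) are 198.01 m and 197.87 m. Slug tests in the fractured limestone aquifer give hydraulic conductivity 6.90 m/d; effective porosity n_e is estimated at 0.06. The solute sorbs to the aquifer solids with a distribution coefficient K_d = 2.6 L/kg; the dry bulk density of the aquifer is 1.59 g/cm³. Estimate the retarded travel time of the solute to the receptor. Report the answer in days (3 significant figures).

Hydraulic gradient i = (198.01 − 197.87) / 43.5 = 0.14 / 43.5 = 0.003218
q = Ki = 6.90 × 0.003218 = 0.02221 m/d
v_s = q/n_e = 0.02221/0.06 = 0.3701 m/d
Retardation R = 1 + ρ_b·K_d/n = 1 + 1.59×2.6/0.06 = 69.90
Contaminant velocity v_c = v/R = 0.3701/69.90 = 0.005295 m/d
t = L/v_c = 44.4/0.005295 = 8385 d

8390 days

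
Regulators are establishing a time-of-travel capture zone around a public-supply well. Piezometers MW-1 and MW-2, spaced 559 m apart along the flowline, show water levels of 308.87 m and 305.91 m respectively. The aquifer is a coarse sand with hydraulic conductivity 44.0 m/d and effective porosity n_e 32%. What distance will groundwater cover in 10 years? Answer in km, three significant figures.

Hydraulic gradient i = (308.87 − 305.91) / 559 = 2.96 / 559 = 0.005295
Darcy flux q = K·i = 44.0 × 0.005295 = 0.2330 m/d
v = Ki/n = 44.0·0.005295/0.32 = 0.7281 m/d
T = 10 yr × 365 = 3650 d
L = v × T = 0.7281 × 3650 = 2658 m
   = 2.66 km

2.66 km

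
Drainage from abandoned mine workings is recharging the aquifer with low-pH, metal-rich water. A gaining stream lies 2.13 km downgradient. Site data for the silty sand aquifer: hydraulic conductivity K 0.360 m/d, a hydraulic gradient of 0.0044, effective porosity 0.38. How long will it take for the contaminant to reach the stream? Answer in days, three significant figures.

511000 days

Specific discharge q = 0.360 × 0.0044 = 0.001584 m/d
Seepage velocity v = q / n = 0.001584 / 0.38 = 0.004168 m/d
L = 2.13 km = 2130 m
t = L / v = 2130 / 0.004168 = 511000 d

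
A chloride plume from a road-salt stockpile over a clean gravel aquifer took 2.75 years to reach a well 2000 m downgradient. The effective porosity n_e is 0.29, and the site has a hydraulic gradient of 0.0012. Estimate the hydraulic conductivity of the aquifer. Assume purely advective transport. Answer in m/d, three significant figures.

482 m/d

t = 2.75 years = 1004 d
v = L / t = 2000 / 1004 = 1.993 m/d
K = v · n / i = 1.993 × 0.29 / 0.0012 = 482 m/d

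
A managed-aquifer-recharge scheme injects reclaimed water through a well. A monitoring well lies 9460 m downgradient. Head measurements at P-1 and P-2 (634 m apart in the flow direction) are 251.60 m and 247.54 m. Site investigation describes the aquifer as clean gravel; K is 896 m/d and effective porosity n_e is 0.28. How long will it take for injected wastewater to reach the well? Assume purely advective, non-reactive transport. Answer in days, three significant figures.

Hydraulic gradient i = (251.60 − 247.54) / 634 = 4.06 / 634 = 0.006404
Specific discharge q = 896 × 0.006404 = 5.738 m/d
v = Ki/n = 896·0.006404/0.28 = 20.49 m/d
t = L / v = 9460 / 20.49 = 461.6 d

462 days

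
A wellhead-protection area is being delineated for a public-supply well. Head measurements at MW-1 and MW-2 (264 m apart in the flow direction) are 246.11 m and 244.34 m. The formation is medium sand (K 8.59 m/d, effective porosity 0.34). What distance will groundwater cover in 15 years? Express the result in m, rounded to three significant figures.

Hydraulic gradient i = (246.11 − 244.34) / 264 = 1.77 / 264 = 0.006705
Darcy flux q = K·i = 8.59 × 0.006705 = 0.05759 m/d
Seepage velocity v = q / n = 0.05759 / 0.34 = 0.1694 m/d
T = 15 yr × 365 = 5475 d
L = v × T = 0.1694 × 5475 = 927.4 m

927 m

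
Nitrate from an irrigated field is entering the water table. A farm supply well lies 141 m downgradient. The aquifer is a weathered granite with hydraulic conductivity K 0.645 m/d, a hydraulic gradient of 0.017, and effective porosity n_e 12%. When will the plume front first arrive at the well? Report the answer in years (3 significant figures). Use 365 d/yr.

Darcy flux q = K·i = 0.645 × 0.017 = 0.01097 m/d
Average linear velocity = 0.01097 / 0.12 = 0.09138 m/d
t = L / v = 141 / 0.09138 = 1543 d
   = 1543 / 365 = 4.23 yr

4.23 years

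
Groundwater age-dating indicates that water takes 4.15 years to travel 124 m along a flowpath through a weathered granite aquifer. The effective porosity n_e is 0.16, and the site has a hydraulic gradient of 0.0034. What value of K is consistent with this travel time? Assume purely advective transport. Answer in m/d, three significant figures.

t = 4.15 years = 1515 d
v = L / t = 124 / 1515 = 0.08186 m/d
K = v · n / i = 0.08186 × 0.16 / 0.0034 = 3.85 m/d

3.85 m/d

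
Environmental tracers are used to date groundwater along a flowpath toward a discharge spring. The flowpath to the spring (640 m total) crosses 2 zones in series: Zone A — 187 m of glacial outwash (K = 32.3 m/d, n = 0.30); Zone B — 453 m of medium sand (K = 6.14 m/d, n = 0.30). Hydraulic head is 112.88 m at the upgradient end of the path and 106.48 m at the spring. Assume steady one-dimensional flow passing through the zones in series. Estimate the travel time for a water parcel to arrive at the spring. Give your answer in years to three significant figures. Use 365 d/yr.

Total head drop ΔH = 112.88 − 106.48 = 6.40 m
Steady 1-D flow in series ⇒ the Darcy flux q is identical in every zone and the zone head losses add (resistances L/K in series).
Σ(L/K) = 187/32.3 + 453/6.14 = 5.789 + 73.78 = 79.57 d
q = ΔH / Σ(L/K) = 6.40 / 79.57 = 0.08043 m/d (same in every zone)
Zone A: v = q/n = 0.08043/0.30 = 0.2681 m/d → t_A = 187/0.2681 = 697.5 d
Zone B: v = q/n = 0.08043/0.30 = 0.2681 m/d → t_B = 453/0.2681 = 1690 d
Total t = 697.5 + 1690 = 2387 d
   = 2387 / 365 = 6.54 yr

6.54 years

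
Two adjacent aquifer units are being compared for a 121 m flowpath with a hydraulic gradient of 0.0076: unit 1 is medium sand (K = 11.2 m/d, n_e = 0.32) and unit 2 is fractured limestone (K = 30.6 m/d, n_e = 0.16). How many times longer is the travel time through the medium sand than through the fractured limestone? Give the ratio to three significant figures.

Unit 1 (medium sand): v = 11.2×0.0076/0.32 = 0.2660 m/d, t = 121/0.2660 = 454.9 d
Unit 2 (fractured limestone): v = 30.6×0.0076/0.16 = 1.454 m/d, t = 121/1.454 = 83.25 d
t(medium sand) / t(fractured limestone) = 454.9/83.25 = 5.46

5.46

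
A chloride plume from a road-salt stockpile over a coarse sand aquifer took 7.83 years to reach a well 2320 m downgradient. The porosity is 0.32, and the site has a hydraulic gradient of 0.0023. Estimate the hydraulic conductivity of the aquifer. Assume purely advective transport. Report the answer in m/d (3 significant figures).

t = 7.83 years = 2858 d
v = L / t = 2320 / 2858 = 0.8118 m/d
K = v · n / i = 0.8118 × 0.32 / 0.0023 = 113 m/d

113 m/d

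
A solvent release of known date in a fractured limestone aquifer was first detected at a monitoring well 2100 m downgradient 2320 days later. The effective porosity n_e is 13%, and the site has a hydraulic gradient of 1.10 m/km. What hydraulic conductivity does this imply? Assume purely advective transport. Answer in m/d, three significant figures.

107 m/d

v = L / t = 2100 / 2320 = 0.9052 m/d
K = v · n / i = 0.9052 × 0.13 / 0.0011 = 107 m/d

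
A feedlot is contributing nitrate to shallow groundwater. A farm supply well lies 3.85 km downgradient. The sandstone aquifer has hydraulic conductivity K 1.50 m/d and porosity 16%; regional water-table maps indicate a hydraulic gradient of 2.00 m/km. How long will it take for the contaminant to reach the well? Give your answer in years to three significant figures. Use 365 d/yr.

563 years

Specific discharge q = 1.50 × 0.0020 = 0.003000 m/d
Seepage velocity v = q / n = 0.003000 / 0.16 = 0.01875 m/d
L = 3.85 km = 3850 m
t = L / v = 3850 / 0.01875 = 205300 d
   = 205300 / 365 = 563 yr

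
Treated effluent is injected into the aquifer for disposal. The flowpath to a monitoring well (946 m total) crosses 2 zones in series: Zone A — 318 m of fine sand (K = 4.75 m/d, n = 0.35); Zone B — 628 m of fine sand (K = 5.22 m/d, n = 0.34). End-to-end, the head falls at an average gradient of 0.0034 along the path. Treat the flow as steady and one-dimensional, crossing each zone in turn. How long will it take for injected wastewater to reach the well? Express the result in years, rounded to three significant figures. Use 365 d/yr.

For zones in series the flux q is common to all zones; the equivalent conductivity is the harmonic (thickness-weighted) mean, K_eq = L_total / Σ(L_j/K_j).
Σ(L/K) = 318/4.75 + 628/5.22 = 66.95 + 120.3 = 187.3 d
K_eq = L_total / Σ(L/K) = 946 / 187.3 = 5.052 m/d
q = K_eq · i = 5.052 × 0.0034 = 0.01718 m/d (same in every zone)
Zone A: v = q/n = 0.01718/0.35 = 0.04908 m/d → t_A = 318/0.04908 = 6480 d
Zone B: v = q/n = 0.01718/0.34 = 0.05052 m/d → t_B = 628/0.05052 = 12430 d
Total t = 6480 + 12430 = 18910 d
   = 18910 / 365 = 51.8 yr

51.8 years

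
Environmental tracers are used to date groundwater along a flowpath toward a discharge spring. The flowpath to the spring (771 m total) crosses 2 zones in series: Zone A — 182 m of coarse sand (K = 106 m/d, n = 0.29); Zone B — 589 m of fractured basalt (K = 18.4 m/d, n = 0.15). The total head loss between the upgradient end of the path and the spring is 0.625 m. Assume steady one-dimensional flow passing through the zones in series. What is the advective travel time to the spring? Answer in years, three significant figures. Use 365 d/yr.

20.9 years

Continuity: the same q passes through each zone, so ΔH = q·Σ(L_j/K_j) — the zones act as resistances in series.
Σ(L/K) = 182/106 + 589/18.4 = 1.717 + 32.01 = 33.73 d
q = ΔH / Σ(L/K) = 0.625 / 33.73 = 0.01853 m/d (same in every zone)
Zone A: v = q/n = 0.01853/0.29 = 0.06390 m/d → t_A = 182/0.06390 = 2848 d
Zone B: v = q/n = 0.01853/0.15 = 0.1235 m/d → t_B = 589/0.1235 = 4768 d
Total t = 2848 + 4768 = 7616 d
   = 7616 / 365 = 20.9 yr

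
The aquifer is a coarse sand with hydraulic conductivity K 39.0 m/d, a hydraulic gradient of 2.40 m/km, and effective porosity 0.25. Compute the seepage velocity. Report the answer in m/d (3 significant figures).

q = Ki = 39.0 × 0.0024 = 0.09360 m/d
Seepage velocity v = q / n = 0.09360 / 0.25 = 0.3744 m/d

0.374 m/d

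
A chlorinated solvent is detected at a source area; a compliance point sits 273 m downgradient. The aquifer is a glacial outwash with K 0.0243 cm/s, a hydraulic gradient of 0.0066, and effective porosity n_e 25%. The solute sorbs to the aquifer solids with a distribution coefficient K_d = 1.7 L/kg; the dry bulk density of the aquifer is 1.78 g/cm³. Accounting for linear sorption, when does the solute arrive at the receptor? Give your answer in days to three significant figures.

6450 days

K = 0.0243 cm/s × 864 = 21.00 m/d
q = Ki = 21.00 × 0.0066 = 0.1386 m/d
v = Ki/n = 21.00·0.0066/0.25 = 0.5543 m/d
Retardation R = 1 + ρ_b·K_d/n = 1 + 1.78×1.7/0.25 = 13.10
Contaminant velocity v_c = v/R = 0.5543/13.10 = 0.04230 m/d
t = L/v_c = 273/0.04230 = 6454 d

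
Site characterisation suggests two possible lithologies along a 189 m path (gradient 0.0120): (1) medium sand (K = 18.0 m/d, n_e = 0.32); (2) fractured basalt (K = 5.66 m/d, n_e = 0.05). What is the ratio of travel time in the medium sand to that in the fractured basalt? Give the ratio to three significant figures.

2.01

Unit 1 (medium sand): v = 18.0×0.012/0.32 = 0.6750 m/d, t = 189/0.6750 = 280.0 d
Unit 2 (fractured basalt): v = 5.66×0.012/0.05 = 1.358 m/d, t = 189/1.358 = 139.1 d
t(medium sand) / t(fractured basalt) = 280.0/139.1 = 2.01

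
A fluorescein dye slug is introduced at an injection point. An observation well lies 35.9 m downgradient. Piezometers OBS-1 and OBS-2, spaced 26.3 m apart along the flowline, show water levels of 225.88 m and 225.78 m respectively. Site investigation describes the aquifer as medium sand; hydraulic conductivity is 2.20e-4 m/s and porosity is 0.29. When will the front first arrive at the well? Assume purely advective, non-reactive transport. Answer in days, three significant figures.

144 days

Hydraulic gradient i = (225.88 − 225.78) / 26.3 = 0.10 / 26.3 = 0.003802
K = 2.20e-4 m/s × 86400 s/d = 19.01 m/d
q = Ki = 19.01 × 0.003802 = 0.07227 m/d
Seepage velocity v = q / n = 0.07227 / 0.29 = 0.2492 m/d
t = L / v = 35.9 / 0.2492 = 144.0 d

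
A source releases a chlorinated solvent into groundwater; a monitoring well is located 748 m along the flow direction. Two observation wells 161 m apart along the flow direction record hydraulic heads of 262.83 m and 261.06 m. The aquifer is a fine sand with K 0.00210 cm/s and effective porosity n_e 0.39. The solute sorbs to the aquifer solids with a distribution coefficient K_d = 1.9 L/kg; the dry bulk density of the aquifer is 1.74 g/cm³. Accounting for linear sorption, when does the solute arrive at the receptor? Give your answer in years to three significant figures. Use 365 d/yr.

Hydraulic gradient i = (262.83 − 261.06) / 161 = 1.77 / 161 = 0.01099
K = 0.00210 cm/s × 864 = 1.814 m/d
Darcy flux q = K·i = 1.814 × 0.01099 = 0.01995 m/d
v_s = q/n_e = 0.01995/0.39 = 0.05115 m/d
Retardation R = 1 + ρ_b·K_d/n = 1 + 1.74×1.9/0.39 = 9.477
Contaminant velocity v_c = v/R = 0.05115/9.477 = 0.005397 m/d
t = L/v_c = 748/0.005397 = 138600 d
   = 138600/365 = 380 yr

380 years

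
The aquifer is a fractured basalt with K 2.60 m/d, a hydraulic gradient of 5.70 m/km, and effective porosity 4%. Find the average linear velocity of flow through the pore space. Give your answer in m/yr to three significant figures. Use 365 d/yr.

135 m/yr

Specific discharge q = 2.60 × 0.0057 = 0.01482 m/d
v_s = q/n_e = 0.01482/0.04 = 0.3705 m/d
   = 0.3705 × 365 = 135 m/yr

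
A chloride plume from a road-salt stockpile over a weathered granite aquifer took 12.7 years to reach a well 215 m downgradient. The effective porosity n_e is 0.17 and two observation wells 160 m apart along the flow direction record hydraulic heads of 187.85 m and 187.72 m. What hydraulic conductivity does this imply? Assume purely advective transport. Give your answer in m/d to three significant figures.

Hydraulic gradient i = (187.85 − 187.72) / 160 = 0.13 / 160 = 8.125e-4
t = 12.7 years = 4636 d
v = L / t = 215 / 4636 = 0.04638 m/d
K = v · n / i = 0.04638 × 0.17 / 8.125e-4 = 9.70 m/d

9.70 m/d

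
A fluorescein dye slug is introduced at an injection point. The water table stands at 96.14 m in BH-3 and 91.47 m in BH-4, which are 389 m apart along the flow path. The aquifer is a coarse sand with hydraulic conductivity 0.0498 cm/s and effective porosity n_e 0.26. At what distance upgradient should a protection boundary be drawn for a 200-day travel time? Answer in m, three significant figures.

Hydraulic gradient i = (96.14 − 91.47) / 389 = 4.67 / 389 = 0.01201
K = 0.0498 cm/s × 864 = 43.03 m/d
Darcy flux q = K·i = 43.03 × 0.01201 = 0.5165 m/d
Seepage velocity v = q / n = 0.5165 / 0.26 = 1.987 m/d
L = v × T = 1.987 × 200 = 397.3 m

397 m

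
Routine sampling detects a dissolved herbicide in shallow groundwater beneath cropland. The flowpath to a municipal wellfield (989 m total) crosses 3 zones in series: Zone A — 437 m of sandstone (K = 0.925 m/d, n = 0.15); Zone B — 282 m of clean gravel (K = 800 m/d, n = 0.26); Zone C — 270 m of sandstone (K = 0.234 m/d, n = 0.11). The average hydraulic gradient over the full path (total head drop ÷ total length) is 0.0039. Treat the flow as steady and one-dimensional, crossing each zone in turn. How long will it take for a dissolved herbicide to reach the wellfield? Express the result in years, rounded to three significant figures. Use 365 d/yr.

195 years

Continuity: the same q passes through each zone, so ΔH = q·Σ(L_j/K_j) — the zones act as resistances in series.
Σ(L/K) = 437/0.925 + 282/800 + 270/0.234 = 472.4 + 0.3525 + 1154 = 1627 d
K_eq = L_total / Σ(L/K) = 989 / 1627 = 0.6080 m/d
q = K_eq · i = 0.6080 × 0.0039 = 0.002371 m/d (same in every zone)
Zone A: v = q/n = 0.002371/0.15 = 0.01581 m/d → t_A = 437/0.01581 = 27640 d
Zone B: v = q/n = 0.002371/0.26 = 0.009120 m/d → t_B = 282/0.009120 = 30920 d
Zone C: v = q/n = 0.002371/0.11 = 0.02156 m/d → t_C = 270/0.02156 = 12530 d
Total t = 27640 + 30920 + 12530 = 71090 d
   = 71090 / 365 = 195 yr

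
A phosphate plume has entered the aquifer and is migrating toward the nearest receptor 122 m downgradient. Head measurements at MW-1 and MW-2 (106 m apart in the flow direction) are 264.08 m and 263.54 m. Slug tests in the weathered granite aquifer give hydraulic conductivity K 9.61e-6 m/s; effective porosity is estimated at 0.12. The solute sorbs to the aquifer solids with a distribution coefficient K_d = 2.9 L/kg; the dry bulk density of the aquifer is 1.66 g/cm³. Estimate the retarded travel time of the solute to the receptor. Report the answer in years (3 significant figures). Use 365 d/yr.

Hydraulic gradient i = (264.08 − 263.54) / 106 = 0.54 / 106 = 0.005094
K = 9.61e-6 m/s × 86400 s/d = 0.8303 m/d
Specific discharge q = 0.8303 × 0.005094 = 0.004230 m/d
v_s = q/n_e = 0.004230/0.12 = 0.03525 m/d
Retardation R = 1 + ρ_b·K_d/n = 1 + 1.66×2.9/0.12 = 41.12
Contaminant velocity v_c = v/R = 0.03525/41.12 = 8.573e-4 m/d
t = L/v_c = 122/8.573e-4 = 142300 d
   = 142300/365 = 390 yr

390 years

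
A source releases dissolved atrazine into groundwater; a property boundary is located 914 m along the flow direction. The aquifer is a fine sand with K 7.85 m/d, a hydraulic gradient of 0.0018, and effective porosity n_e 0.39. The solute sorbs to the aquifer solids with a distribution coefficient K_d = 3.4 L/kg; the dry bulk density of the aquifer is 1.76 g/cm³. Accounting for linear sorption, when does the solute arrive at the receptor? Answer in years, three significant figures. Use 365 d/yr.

q = Ki = 7.85 × 0.0018 = 0.01413 m/d
Seepage velocity v = q / n = 0.01413 / 0.39 = 0.03623 m/d
Retardation R = 1 + ρ_b·K_d/n = 1 + 1.76×3.4/0.39 = 16.34
Contaminant velocity v_c = v/R = 0.03623/16.34 = 0.002217 m/d
t = L/v_c = 914/0.002217 = 412300 d
   = 412300/365 = 1130 yr

1130 years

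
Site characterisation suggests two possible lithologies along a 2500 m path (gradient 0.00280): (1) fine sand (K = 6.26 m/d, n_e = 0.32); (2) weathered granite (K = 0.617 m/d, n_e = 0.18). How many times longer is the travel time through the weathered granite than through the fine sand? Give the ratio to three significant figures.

Unit 1 (fine sand): v = 6.26×0.0028/0.32 = 0.05478 m/d, t = 2500/0.05478 = 45640 d
Unit 2 (weathered granite): v = 0.617×0.0028/0.18 = 0.009598 m/d, t = 2500/0.009598 = 260500 d
t(weathered granite) / t(fine sand) = 260500/45640 = 5.71

5.71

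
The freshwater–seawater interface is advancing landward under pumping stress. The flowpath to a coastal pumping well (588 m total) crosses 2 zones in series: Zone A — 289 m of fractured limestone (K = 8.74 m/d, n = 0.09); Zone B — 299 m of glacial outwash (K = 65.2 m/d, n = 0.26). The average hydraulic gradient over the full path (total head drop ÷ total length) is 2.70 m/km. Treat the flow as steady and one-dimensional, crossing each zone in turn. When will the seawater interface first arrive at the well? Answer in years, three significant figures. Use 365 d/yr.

6.74 years

Steady 1-D flow in series ⇒ the Darcy flux q is identical in every zone and the zone head losses add (resistances L/K in series).
Σ(L/K) = 289/8.74 + 299/65.2 = 33.07 + 4.586 = 37.65 d
K_eq = L_total / Σ(L/K) = 588 / 37.65 = 15.62 m/d
q = K_eq · i = 15.62 × 0.0027 = 0.04216 m/d (same in every zone)
Zone A: v = q/n = 0.04216/0.09 = 0.4685 m/d → t_A = 289/0.4685 = 616.9 d
Zone B: v = q/n = 0.04216/0.26 = 0.1622 m/d → t_B = 299/0.1622 = 1844 d
Total t = 616.9 + 1844 = 2461 d
   = 2461 / 365 = 6.74 yr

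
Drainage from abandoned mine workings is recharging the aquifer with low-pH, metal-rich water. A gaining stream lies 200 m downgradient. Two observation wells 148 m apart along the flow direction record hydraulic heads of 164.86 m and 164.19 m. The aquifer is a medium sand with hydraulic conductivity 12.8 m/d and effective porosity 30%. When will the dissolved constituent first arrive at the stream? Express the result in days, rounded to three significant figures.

Hydraulic gradient i = (164.86 − 164.19) / 148 = 0.67 / 148 = 0.004527
Darcy flux q = K·i = 12.8 × 0.004527 = 0.05795 m/d
Seepage velocity v = q / n = 0.05795 / 0.30 = 0.1932 m/d
t = L / v = 200 / 0.1932 = 1035 d

1040 days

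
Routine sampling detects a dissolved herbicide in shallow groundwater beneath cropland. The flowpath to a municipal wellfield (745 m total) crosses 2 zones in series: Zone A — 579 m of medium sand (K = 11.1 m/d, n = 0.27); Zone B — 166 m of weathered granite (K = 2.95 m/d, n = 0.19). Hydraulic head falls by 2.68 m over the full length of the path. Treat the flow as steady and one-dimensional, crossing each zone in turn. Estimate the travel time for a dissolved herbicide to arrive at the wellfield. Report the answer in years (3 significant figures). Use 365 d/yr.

Continuity: the same q passes through each zone, so ΔH = q·Σ(L_j/K_j) — the zones act as resistances in series.
Σ(L/K) = 579/11.1 + 166/2.95 = 52.16 + 56.27 = 108.4 d
q = ΔH / Σ(L/K) = 2.68 / 108.4 = 0.02472 m/d (same in every zone)
Zone A: v = q/n = 0.02472/0.27 = 0.09154 m/d → t_A = 579/0.09154 = 6325 d
Zone B: v = q/n = 0.02472/0.19 = 0.1301 m/d → t_B = 166/0.1301 = 1276 d
Total t = 6325 + 1276 = 7601 d
   = 7601 / 365 = 20.8 yr

20.8 years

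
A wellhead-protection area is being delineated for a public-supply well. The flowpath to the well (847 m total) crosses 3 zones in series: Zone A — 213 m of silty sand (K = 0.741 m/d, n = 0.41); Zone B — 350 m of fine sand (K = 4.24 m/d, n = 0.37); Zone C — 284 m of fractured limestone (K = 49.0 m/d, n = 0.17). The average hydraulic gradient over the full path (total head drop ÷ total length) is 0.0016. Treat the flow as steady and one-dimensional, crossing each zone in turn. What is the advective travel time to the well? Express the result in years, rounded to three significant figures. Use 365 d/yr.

For zones in series the flux q is common to all zones; the equivalent conductivity is the harmonic (thickness-weighted) mean, K_eq = L_total / Σ(L_j/K_j).
Σ(L/K) = 213/0.741 + 350/4.24 + 284/49.0 = 287.4 + 82.55 + 5.796 = 375.8 d
K_eq = L_total / Σ(L/K) = 847 / 375.8 = 2.254 m/d
q = K_eq · i = 2.254 × 0.0016 = 0.003606 m/d (same in every zone)
Zone A: v = q/n = 0.003606/0.41 = 0.008796 m/d → t_A = 213/0.008796 = 24220 d
Zone B: v = q/n = 0.003606/0.37 = 0.009747 m/d → t_B = 350/0.009747 = 35910 d
Zone C: v = q/n = 0.003606/0.17 = 0.02121 m/d → t_C = 284/0.02121 = 13390 d
Total t = 24220 + 35910 + 13390 = 73510 d
   = 73510 / 365 = 201 yr

201 years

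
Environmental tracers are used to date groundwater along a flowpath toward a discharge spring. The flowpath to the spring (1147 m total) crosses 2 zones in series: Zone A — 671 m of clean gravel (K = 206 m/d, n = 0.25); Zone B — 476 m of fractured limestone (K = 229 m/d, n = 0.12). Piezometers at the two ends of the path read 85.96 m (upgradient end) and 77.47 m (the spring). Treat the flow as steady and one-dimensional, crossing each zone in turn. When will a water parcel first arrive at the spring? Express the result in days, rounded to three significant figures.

141 days

Total head drop ΔH = 85.96 − 77.47 = 8.49 m
Continuity: the same q passes through each zone, so ΔH = q·Σ(L_j/K_j) — the zones act as resistances in series.
Σ(L/K) = 671/206 + 476/229 = 3.257 + 2.079 = 5.336 d
q = ΔH / Σ(L/K) = 8.49 / 5.336 = 1.591 m/d (same in every zone)
Zone A: v = q/n = 1.591/0.25 = 6.364 m/d → t_A = 671/6.364 = 105.4 d
Zone B: v = q/n = 1.591/0.12 = 13.26 m/d → t_B = 476/13.26 = 35.90 d
Total t = 105.4 + 35.90 = 141.3 d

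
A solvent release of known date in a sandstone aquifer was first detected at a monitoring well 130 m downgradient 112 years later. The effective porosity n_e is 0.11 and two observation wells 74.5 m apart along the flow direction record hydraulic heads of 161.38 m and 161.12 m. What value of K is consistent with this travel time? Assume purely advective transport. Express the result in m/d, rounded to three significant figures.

0.100 m/d

Hydraulic gradient i = (161.38 − 161.12) / 74.5 = 0.26 / 74.5 = 0.003490
t = 112 years = 40880 d
v = L / t = 130 / 40880 = 0.003180 m/d
K = v · n / i = 0.003180 × 0.11 / 0.003490 = 0.100 m/d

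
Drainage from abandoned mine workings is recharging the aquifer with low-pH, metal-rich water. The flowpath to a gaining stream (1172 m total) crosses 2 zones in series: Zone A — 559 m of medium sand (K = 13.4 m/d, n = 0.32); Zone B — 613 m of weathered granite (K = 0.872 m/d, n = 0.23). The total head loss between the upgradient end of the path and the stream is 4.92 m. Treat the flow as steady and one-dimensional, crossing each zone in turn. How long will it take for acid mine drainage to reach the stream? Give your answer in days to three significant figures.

48400 days

Continuity: the same q passes through each zone, so ΔH = q·Σ(L_j/K_j) — the zones act as resistances in series.
Σ(L/K) = 559/13.4 + 613/0.872 = 41.72 + 703.0 = 744.7 d
q = ΔH / Σ(L/K) = 4.92 / 744.7 = 0.006607 m/d (same in every zone)
Zone A: v = q/n = 0.006607/0.32 = 0.02065 m/d → t_A = 559/0.02065 = 27080 d
Zone B: v = q/n = 0.006607/0.23 = 0.02872 m/d → t_B = 613/0.02872 = 21340 d
Total t = 27080 + 21340 = 48420 d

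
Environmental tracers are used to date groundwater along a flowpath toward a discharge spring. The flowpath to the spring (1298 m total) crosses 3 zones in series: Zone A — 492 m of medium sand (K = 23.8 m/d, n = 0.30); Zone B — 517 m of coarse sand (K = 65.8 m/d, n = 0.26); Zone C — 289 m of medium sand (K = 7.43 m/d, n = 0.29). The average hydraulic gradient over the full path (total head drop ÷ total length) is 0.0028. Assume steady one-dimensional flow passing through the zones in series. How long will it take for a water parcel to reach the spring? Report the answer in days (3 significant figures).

Continuity: the same q passes through each zone, so ΔH = q·Σ(L_j/K_j) — the zones act as resistances in series.
Σ(L/K) = 492/23.8 + 517/65.8 + 289/7.43 = 20.67 + 7.857 + 38.90 = 67.43 d
K_eq = L_total / Σ(L/K) = 1298 / 67.43 = 19.25 m/d
q = K_eq · i = 19.25 × 0.0028 = 0.05390 m/d (same in every zone)
Zone A: v = q/n = 0.05390/0.30 = 0.1797 m/d → t_A = 492/0.1797 = 2738 d
Zone B: v = q/n = 0.05390/0.26 = 0.2073 m/d → t_B = 517/0.2073 = 2494 d
Zone C: v = q/n = 0.05390/0.29 = 0.1859 m/d → t_C = 289/0.1859 = 1555 d
Total t = 2738 + 2494 + 1555 = 6787 d

6790 days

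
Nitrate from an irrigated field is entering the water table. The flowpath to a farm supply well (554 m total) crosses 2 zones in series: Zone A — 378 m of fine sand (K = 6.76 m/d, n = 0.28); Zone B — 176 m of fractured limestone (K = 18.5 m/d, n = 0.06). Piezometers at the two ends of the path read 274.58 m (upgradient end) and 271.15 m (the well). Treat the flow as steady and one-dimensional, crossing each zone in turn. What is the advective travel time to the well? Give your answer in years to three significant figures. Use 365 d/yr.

6.08 years

Total head drop ΔH = 274.58 − 271.15 = 3.43 m
Continuity: the same q passes through each zone, so ΔH = q·Σ(L_j/K_j) — the zones act as resistances in series.
Σ(L/K) = 378/6.76 + 176/18.5 = 55.92 + 9.514 = 65.43 d
q = ΔH / Σ(L/K) = 3.43 / 65.43 = 0.05242 m/d (same in every zone)
Zone A: v = q/n = 0.05242/0.28 = 0.1872 m/d → t_A = 378/0.1872 = 2019 d
Zone B: v = q/n = 0.05242/0.06 = 0.8737 m/d → t_B = 176/0.8737 = 201.4 d
Total t = 2019 + 201.4 = 2220 d
   = 2220 / 365 = 6.08 yr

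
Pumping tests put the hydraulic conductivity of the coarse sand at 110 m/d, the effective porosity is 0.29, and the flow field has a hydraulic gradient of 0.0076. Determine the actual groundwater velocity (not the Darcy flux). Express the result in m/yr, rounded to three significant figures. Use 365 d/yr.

q = Ki = 110 × 0.0076 = 0.8360 m/d
v = Ki/n = 110·0.0076/0.29 = 2.883 m/d
   = 2.883 × 365 = 1050 m/yr

1050 m/yr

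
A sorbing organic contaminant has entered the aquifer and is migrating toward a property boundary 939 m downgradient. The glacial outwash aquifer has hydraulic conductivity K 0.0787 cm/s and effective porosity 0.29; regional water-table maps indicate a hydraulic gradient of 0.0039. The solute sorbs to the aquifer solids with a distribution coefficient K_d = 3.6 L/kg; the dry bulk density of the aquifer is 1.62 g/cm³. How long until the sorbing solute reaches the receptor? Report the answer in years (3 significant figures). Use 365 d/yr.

K = 0.0787 cm/s × 864 = 68.00 m/d
Darcy flux q = K·i = 68.00 × 0.0039 = 0.2652 m/d
v = Ki/n = 68.00·0.0039/0.29 = 0.9144 m/d
Retardation R = 1 + ρ_b·K_d/n = 1 + 1.62×3.6/0.29 = 21.11
Contaminant velocity v_c = v/R = 0.9144/21.11 = 0.04332 m/d
t = L/v_c = 939/0.04332 = 21680 d
   = 21680/365 = 59.4 yr

59.4 years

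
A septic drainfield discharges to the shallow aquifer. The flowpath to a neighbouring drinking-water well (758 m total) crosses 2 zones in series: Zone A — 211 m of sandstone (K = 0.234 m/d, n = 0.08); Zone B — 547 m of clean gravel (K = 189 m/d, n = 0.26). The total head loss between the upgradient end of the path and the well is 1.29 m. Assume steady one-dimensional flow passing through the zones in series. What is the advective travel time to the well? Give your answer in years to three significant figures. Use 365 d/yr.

Steady 1-D flow in series ⇒ the Darcy flux q is identical in every zone and the zone head losses add (resistances L/K in series).
Σ(L/K) = 211/0.234 + 547/189 = 901.7 + 2.894 = 904.6 d
q = ΔH / Σ(L/K) = 1.29 / 904.6 = 0.001426 m/d (same in every zone)
Zone A: v = q/n = 0.001426/0.08 = 0.01783 m/d → t_A = 211/0.01783 = 11840 d
Zone B: v = q/n = 0.001426/0.26 = 0.005485 m/d → t_B = 547/0.005485 = 99730 d
Total t = 11840 + 99730 = 111600 d
   = 111600 / 365 = 306 yr

306 years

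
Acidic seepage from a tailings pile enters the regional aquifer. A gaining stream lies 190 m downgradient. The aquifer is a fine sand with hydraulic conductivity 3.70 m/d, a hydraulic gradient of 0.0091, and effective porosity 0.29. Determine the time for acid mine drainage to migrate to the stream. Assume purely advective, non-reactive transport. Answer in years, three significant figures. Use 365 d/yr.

Specific discharge q = 3.70 × 0.0091 = 0.03367 m/d
v_s = q/n_e = 0.03367/0.29 = 0.1161 m/d
t = L / v = 190 / 0.1161 = 1636 d
   = 1636 / 365 = 4.48 yr

4.48 years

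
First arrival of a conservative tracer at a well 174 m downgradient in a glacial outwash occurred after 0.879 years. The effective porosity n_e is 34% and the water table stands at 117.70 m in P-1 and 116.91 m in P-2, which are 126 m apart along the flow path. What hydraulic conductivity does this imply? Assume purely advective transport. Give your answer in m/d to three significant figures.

29.4 m/d

Hydraulic gradient i = (117.70 − 116.91) / 126 = 0.79 / 126 = 0.006270
t = 0.879 years = 320.8 d
v = L / t = 174 / 320.8 = 0.5423 m/d
K = v · n / i = 0.5423 × 0.34 / 0.006270 = 29.4 m/d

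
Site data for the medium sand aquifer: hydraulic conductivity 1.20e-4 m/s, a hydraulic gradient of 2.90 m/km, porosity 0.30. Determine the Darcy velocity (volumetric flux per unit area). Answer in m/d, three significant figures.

0.0301 m/d

K = 1.20e-4 m/s × 86400 s/d = 10.37 m/d
Specific discharge q = 10.37 × 0.0029 = 0.03007 m/d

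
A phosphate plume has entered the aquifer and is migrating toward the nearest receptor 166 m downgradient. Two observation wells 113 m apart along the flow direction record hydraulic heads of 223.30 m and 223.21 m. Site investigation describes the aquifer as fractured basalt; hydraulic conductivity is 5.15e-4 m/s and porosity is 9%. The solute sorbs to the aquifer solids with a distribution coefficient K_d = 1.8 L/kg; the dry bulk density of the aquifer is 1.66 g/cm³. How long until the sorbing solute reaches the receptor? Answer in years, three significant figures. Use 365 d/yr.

Hydraulic gradient i = (223.30 − 223.21) / 113 = 0.09 / 113 = 7.965e-4
K = 5.15e-4 m/s × 86400 s/d = 44.50 m/d
Darcy flux q = K·i = 44.50 × 7.965e-4 = 0.03544 m/d
v = Ki/n = 44.50·7.965e-4/0.09 = 0.3938 m/d
Retardation R = 1 + ρ_b·K_d/n = 1 + 1.66×1.8/0.09 = 34.20
Contaminant velocity v_c = v/R = 0.3938/34.20 = 0.01151 m/d
t = L/v_c = 166/0.01151 = 14420 d
   = 14420/365 = 39.5 yr

39.5 years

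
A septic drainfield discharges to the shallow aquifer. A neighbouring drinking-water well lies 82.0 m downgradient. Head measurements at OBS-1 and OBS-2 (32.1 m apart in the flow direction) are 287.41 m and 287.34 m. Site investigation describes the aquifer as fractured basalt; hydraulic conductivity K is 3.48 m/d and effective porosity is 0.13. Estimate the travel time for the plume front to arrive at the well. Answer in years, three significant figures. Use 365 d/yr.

3.85 years

Hydraulic gradient i = (287.41 − 287.34) / 32.1 = 0.07 / 32.1 = 0.002181
Specific discharge q = 3.48 × 0.002181 = 0.007589 m/d
v_s = q/n_e = 0.007589/0.13 = 0.05838 m/d
t = L / v = 82.0 / 0.05838 = 1405 d
   = 1405 / 365 = 3.85 yr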